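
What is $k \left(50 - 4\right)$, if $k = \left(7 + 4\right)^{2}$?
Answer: $5566$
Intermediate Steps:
$k = 121$ ($k = 11^{2} = 121$)
$k \left(50 - 4\right) = 121 \left(50 - 4\right) = 121 \cdot 46 = 5566$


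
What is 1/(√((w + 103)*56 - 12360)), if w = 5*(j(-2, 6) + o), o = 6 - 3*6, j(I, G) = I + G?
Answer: -I*√138/1104 ≈ -0.010641*I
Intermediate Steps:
j(I, G) = G + I
o = -12 (o = 6 - 18 = -12)
w = -40 (w = 5*((6 - 2) - 12) = 5*(4 - 12) = 5*(-8) = -40)
1/(√((w + 103)*56 - 12360)) = 1/(√((-40 + 103)*56 - 12360)) = 1/(√(63*56 - 12360)) = 1/(√(3528 - 12360)) = 1/(√(-8832)) = 1/(8*I*√138) = -I*√138/1104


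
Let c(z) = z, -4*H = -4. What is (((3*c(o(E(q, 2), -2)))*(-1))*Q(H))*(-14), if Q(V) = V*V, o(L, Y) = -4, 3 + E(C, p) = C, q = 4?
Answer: -168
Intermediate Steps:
E(C, p) = -3 + C
H = 1 (H = -¼*(-4) = 1)
Q(V) = V²
(((3*c(o(E(q, 2), -2)))*(-1))*Q(H))*(-14) = (((3*(-4))*(-1))*1²)*(-14) = (-12*(-1)*1)*(-14) = (12*1)*(-14) = 12*(-14) = -168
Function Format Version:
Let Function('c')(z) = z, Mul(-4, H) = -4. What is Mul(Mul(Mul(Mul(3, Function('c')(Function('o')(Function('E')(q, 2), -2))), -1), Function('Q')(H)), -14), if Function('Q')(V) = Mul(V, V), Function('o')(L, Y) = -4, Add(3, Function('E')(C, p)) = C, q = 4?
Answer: -168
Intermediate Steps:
Function('E')(C, p) = Add(-3, C)
H = 1 (H = Mul(Rational(-1, 4), -4) = 1)
Function('Q')(V) = Pow(V, 2)
Mul(Mul(Mul(Mul(3, Function('c')(Function('o')(Function('E')(q, 2), -2))), -1), Function('Q')(H)), -14) = Mul(Mul(Mul(Mul(3, -4), -1), Pow(1, 2)), -14) = Mul(Mul(Mul(-12, -1), 1), -14) = Mul(Mul(12, 1), -14) = Mul(12, -14) = -168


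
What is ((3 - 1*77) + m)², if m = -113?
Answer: 34969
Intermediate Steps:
((3 - 1*77) + m)² = ((3 - 1*77) - 113)² = ((3 - 77) - 113)² = (-74 - 113)² = (-187)² = 34969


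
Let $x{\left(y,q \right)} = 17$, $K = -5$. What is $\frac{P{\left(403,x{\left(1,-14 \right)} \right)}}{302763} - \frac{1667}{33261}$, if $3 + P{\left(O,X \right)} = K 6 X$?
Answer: $- \frac{173922938}{3356733381} \approx -0.051813$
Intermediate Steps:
$P{\left(O,X \right)} = -3 - 30 X$ ($P{\left(O,X \right)} = -3 + \left(-5\right) 6 X = -3 - 30 X$)
$\frac{P{\left(403,x{\left(1,-14 \right)} \right)}}{302763} - \frac{1667}{33261} = \frac{-3 - 510}{302763} - \frac{1667}{33261} = \left(-3 - 510\right) \frac{1}{302763} - \frac{1667}{33261} = \left(-513\right) \frac{1}{302763} - \frac{1667}{33261} = - \frac{171}{100921} - \frac{1667}{33261} = - \frac{173922938}{3356733381}$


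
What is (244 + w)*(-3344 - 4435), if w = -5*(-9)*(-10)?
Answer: 1602474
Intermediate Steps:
w = -450 (w = 45*(-10) = -450)
(244 + w)*(-3344 - 4435) = (244 - 450)*(-3344 - 4435) = -206*(-7779) = 1602474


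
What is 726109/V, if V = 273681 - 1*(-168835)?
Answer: 726109/442516 ≈ 1.6409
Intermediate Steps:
V = 442516 (V = 273681 + 168835 = 442516)
726109/V = 726109/442516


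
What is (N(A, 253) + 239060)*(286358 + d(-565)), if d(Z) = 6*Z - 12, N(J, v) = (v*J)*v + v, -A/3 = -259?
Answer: 14140529728536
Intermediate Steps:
A = 777 (A = -3*(-259) = 777)
N(J, v) = v + J*v² (N(J, v) = (J*v)*v + v = J*v² + v = v + J*v²)
d(Z) = -12 + 6*Z
(N(A, 253) + 239060)*(286358 + d(-565)) = (253*(1 + 777*253) + 239060)*(286358 + (-12 + 6*(-565))) = (253*(1 + 196581) + 239060)*(286358 + (-12 - 3390)) = (253*196582 + 239060)*(286358 - 3402) = (49735246 + 239060)*282956 = 49974306*282956 = 14140529728536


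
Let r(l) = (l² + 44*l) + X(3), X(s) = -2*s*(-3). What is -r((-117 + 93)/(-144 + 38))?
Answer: -78690/2809 ≈ -28.014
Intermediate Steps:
X(s) = 6*s
r(l) = 18 + l² + 44*l (r(l) = (l² + 44*l) + 6*3 = (l² + 44*l) + 18 = 18 + l² + 44*l)
-r((-117 + 93)/(-144 + 38)) = -(18 + ((-117 + 93)/(-144 + 38))² + 44*((-117 + 93)/(-144 + 38))) = -(18 + (-24/(-106))² + 44*(-24/(-106))) = -(18 + (-24*(-1/106))² + 44*(-24*(-1/106))) = -(18 + (12/53)² + 44*(12/53)) = -(18 + 144/2809 + 528/53) = -1*78690/2809 = -78690/2809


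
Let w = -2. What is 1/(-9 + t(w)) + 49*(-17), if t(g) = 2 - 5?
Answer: -9997/12 ≈ -833.08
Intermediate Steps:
t(g) = -3
1/(-9 + t(w)) + 49*(-17) = 1/(-9 - 3) + 49*(-17) = 1/(-12) - 833 = -1/12 - 833 = -9997/12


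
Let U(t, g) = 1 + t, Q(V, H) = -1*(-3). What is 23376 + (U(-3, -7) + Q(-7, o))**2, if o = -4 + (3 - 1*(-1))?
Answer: 23377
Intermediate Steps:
o = 0 (o = -4 + (3 + 1) = -4 + 4 = 0)
Q(V, H) = 3
23376 + (U(-3, -7) + Q(-7, o))**2 = 23376 + ((1 - 3) + 3)**2 = 23376 + (-2 + 3)**2 = 23376 + 1**2 = 23376 + 1 = 23377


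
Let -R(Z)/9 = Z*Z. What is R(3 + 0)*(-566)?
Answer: 45846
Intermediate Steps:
R(Z) = -9*Z² (R(Z) = -9*Z*Z = -9*Z²)
R(3 + 0)*(-566) = -9*(3 + 0)²*(-566) = -9*3²*(-566) = -9*9*(-566) = -81*(-566) = 45846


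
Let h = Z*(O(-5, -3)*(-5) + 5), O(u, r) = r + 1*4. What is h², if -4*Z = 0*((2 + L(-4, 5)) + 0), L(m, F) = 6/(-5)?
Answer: 0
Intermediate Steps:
L(m, F) = -6/5 (L(m, F) = 6*(-⅕) = -6/5)
O(u, r) = 4 + r (O(u, r) = r + 4 = 4 + r)
Z = 0 (Z = -0*((2 - 6/5) + 0) = -0*(⅘ + 0) = -0*4/5 = -¼*0 = 0)
h = 0 (h = 0*((4 - 3)*(-5) + 5) = 0*(1*(-5) + 5) = 0*(-5 + 5) = 0*0 = 0)
h² = 0² = 0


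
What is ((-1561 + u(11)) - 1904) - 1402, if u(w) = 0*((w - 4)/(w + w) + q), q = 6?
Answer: -4867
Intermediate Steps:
u(w) = 0 (u(w) = 0*((w - 4)/(w + w) + 6) = 0*((-4 + w)/((2*w)) + 6) = 0*((-4 + w)*(1/(2*w)) + 6) = 0*((-4 + w)/(2*w) + 6) = 0*(6 + (-4 + w)/(2*w)) = 0)
((-1561 + u(11)) - 1904) - 1402 = ((-1561 + 0) - 1904) - 1402 = (-1561 - 1904) - 1402 = -3465 - 1402 = -4867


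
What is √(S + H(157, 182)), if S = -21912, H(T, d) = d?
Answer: I*√21730 ≈ 147.41*I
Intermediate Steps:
√(S + H(157, 182)) = √(-21912 + 182) = √(-21730) = I*√21730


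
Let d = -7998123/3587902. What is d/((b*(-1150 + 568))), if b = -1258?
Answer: -2666041/875634658904 ≈ -3.0447e-6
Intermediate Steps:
d = -7998123/3587902 (d = -7998123*1/3587902 = -7998123/3587902 ≈ -2.2292)
d/((b*(-1150 + 568))) = -7998123*(-1/(1258*(-1150 + 568)))/3587902 = -7998123/(3587902*((-1258*(-582)))) = -7998123/3587902/732156 = -7998123/3587902*1/732156 = -2666041/875634658904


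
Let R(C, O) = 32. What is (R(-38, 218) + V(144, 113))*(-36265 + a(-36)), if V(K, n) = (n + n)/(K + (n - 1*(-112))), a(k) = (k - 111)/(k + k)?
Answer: -5236661287/4428 ≈ -1.1826e+6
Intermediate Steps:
a(k) = (-111 + k)/(2*k) (a(k) = (-111 + k)/((2*k)) = (-111 + k)*(1/(2*k)) = (-111 + k)/(2*k))
V(K, n) = 2*n/(112 + K + n) (V(K, n) = (2*n)/(K + (n + 112)) = (2*n)/(K + (112 + n)) = (2*n)/(112 + K + n) = 2*n/(112 + K + n))
(R(-38, 218) + V(144, 113))*(-36265 + a(-36)) = (32 + 2*113/(112 + 144 + 113))*(-36265 + (1/2)*(-111 - 36)/(-36)) = (32 + 2*113/369)*(-36265 + (1/2)*(-1/36)*(-147)) = (32 + 2*113*(1/369))*(-36265 + 49/24) = (32 + 226/369)*(-870311/24) = (12034/369)*(-870311/24) = -5236661287/4428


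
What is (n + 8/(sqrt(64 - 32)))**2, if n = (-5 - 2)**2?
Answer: (49 + sqrt(2))**2 ≈ 2541.6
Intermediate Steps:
n = 49 (n = (-7)**2 = 49)
(n + 8/(sqrt(64 - 32)))**2 = (49 + 8/(sqrt(64 - 32)))**2 = (49 + 8/(sqrt(32)))**2 = (49 + 8/((4*sqrt(2))))**2 = (49 + 8*(sqrt(2)/8))**2 = (49 + sqrt(2))**2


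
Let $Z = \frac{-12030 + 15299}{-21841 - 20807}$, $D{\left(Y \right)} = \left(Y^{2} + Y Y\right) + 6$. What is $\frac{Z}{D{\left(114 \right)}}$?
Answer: $- \frac{467}{158394672} \approx -2.9483 \cdot 10^{-6}$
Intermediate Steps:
$D{\left(Y \right)} = 6 + 2 Y^{2}$ ($D{\left(Y \right)} = \left(Y^{2} + Y^{2}\right) + 6 = 2 Y^{2} + 6 = 6 + 2 Y^{2}$)
$Z = - \frac{3269}{42648}$ ($Z = \frac{3269}{-42648} = 3269 \left(- \frac{1}{42648}\right) = - \frac{3269}{42648} \approx -0.076651$)
$\frac{Z}{D{\left(114 \right)}} = - \frac{3269}{42648 \left(6 + 2 \cdot 114^{2}\right)} = - \frac{3269}{42648 \left(6 + 2 \cdot 12996\right)} = - \frac{3269}{42648 \left(6 + 25992\right)} = - \frac{3269}{42648 \cdot 25998} = \left(- \frac{3269}{42648}\right) \frac{1}{25998} = - \frac{467}{158394672}$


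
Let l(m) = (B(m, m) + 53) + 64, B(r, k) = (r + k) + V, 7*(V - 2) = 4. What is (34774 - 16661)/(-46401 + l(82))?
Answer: -126791/322822 ≈ -0.39276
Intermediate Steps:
V = 18/7 (V = 2 + (1/7)*4 = 2 + 4/7 = 18/7 ≈ 2.5714)
B(r, k) = 18/7 + k + r (B(r, k) = (r + k) + 18/7 = (k + r) + 18/7 = 18/7 + k + r)
l(m) = 837/7 + 2*m (l(m) = ((18/7 + m + m) + 53) + 64 = ((18/7 + 2*m) + 53) + 64 = (389/7 + 2*m) + 64 = 837/7 + 2*m)
(34774 - 16661)/(-46401 + l(82)) = (34774 - 16661)/(-46401 + (837/7 + 2*82)) = 18113/(-46401 + (837/7 + 164)) = 18113/(-46401 + 1985/7) = 18113/(-322822/7) = 18113*(-7/322822) = -126791/322822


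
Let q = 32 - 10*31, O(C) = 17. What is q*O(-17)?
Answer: -4726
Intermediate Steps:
q = -278 (q = 32 - 310 = -278)
q*O(-17) = -278*17 = -4726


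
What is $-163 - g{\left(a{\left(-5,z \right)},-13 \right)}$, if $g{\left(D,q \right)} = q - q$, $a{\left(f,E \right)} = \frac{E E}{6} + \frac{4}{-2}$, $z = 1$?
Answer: $-163$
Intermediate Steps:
$a{\left(f,E \right)} = -2 + \frac{E^{2}}{6}$ ($a{\left(f,E \right)} = E^{2} \cdot \frac{1}{6} + 4 \left(- \frac{1}{2}\right) = \frac{E^{2}}{6} - 2 = -2 + \frac{E^{2}}{6}$)
$g{\left(D,q \right)} = 0$
$-163 - g{\left(a{\left(-5,z \right)},-13 \right)} = -163 - 0 = -163 + 0 = -163$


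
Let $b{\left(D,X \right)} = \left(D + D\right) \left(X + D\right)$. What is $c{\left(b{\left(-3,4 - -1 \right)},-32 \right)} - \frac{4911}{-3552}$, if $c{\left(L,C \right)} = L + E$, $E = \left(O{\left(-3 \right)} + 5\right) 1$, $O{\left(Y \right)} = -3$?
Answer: $- \frac{10203}{1184} \approx -8.6174$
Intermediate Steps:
$b{\left(D,X \right)} = 2 D \left(D + X\right)$
$E = 2$ ($E = \left(-3 + 5\right) 1 = 2 \cdot 1 = 2$)
$c{\left(L,C \right)} = 2 + L$ ($c{\left(L,C \right)} = L + 2 = 2 + L$)
$c{\left(b{\left(-3,4 - -1 \right)},-32 \right)} - \frac{4911}{-3552} = \left(2 + 2 \left(-3\right) \left(-3 + \left(4 - -1\right)\right)\right) - \frac{4911}{-3552} = \left(2 + 2 \left(-3\right) \left(-3 + \left(4 + 1\right)\right)\right) - 4911 \left(- \frac{1}{3552}\right) = \left(2 + 2 \left(-3\right) \left(-3 + 5\right)\right) - - \frac{1637}{1184} = \left(2 + 2 \left(-3\right) 2\right) + \frac{1637}{1184} = \left(2 - 12\right) + \frac{1637}{1184} = -10 + \frac{1637}{1184} = - \frac{10203}{1184}$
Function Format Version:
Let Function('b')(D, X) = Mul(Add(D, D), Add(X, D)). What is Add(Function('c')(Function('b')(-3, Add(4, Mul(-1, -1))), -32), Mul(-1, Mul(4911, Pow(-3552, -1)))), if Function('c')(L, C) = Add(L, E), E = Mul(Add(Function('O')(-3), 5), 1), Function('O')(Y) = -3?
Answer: Rational(-10203, 1184) ≈ -8.6174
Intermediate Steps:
Function('b')(D, X) = Mul(2, D, Add(D, X)) (Function('b')(D, X) = Mul(Mul(2, D), Add(D, X)) = Mul(2, D, Add(D, X)))
E = 2 (E = Mul(Add(-3, 5), 1) = Mul(2, 1) = 2)
Function('c')(L, C) = Add(2, L) (Function('c')(L, C) = Add(L, 2) = Add(2, L))
Add(Function('c')(Function('b')(-3, Add(4, Mul(-1, -1))), -32), Mul(-1, Mul(4911, Pow(-3552, -1)))) = Add(Add(2, Mul(2, -3, Add(-3, Add(4, Mul(-1, -1))))), Mul(-1, Mul(4911, Pow(-3552, -1)))) = Add(Add(2, Mul(2, -3, Add(-3, Add(4, 1)))), Mul(-1, Mul(4911, Rational(-1, 3552)))) = Add(Add(2, Mul(2, -3, Add(-3, 5))), Mul(-1, Rational(-1637, 1184))) = Add(Add(2, Mul(2, -3, 2)), Rational(1637, 1184)) = Add(Add(2, -12), Rational(1637, 1184)) = Add(-10, Rational(1637, 1184)) = Rational(-10203, 1184)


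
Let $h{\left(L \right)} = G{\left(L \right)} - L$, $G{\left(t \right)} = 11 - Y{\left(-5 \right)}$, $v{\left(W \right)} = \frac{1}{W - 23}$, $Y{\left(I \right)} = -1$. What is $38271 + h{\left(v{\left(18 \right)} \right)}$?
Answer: $\frac{191416}{5} \approx 38283.0$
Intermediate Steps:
$v{\left(W \right)} = \frac{1}{-23 + W}$
$G{\left(t \right)} = 12$ ($G{\left(t \right)} = 11 - -1 = 11 + 1 = 12$)
$h{\left(L \right)} = 12 - L$
$38271 + h{\left(v{\left(18 \right)} \right)} = 38271 + \left(12 - \frac{1}{-23 + 18}\right) = 38271 + \left(12 - \frac{1}{-5}\right) = 38271 + \left(12 - - \frac{1}{5}\right) = 38271 + \left(12 + \frac{1}{5}\right) = 38271 + \frac{61}{5} = \frac{191416}{5}$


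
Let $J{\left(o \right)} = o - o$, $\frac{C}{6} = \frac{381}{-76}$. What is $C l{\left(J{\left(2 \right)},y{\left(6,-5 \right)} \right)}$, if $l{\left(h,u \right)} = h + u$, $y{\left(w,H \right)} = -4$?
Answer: $\frac{2286}{19} \approx 120.32$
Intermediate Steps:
$C = - \frac{1143}{38}$ ($C = 6 \frac{381}{-76} = 6 \cdot 381 \left(- \frac{1}{76}\right) = 6 \left(- \frac{381}{76}\right) = - \frac{1143}{38} \approx -30.079$)
$J{\left(o \right)} = 0$
$C l{\left(J{\left(2 \right)},y{\left(6,-5 \right)} \right)} = - \frac{1143 \left(0 - 4\right)}{38} = \left(- \frac{1143}{38}\right) \left(-4\right) = \frac{2286}{19}$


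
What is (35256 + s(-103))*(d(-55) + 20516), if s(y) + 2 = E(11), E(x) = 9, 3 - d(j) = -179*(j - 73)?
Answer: -84384359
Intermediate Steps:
d(j) = -13064 + 179*j (d(j) = 3 - (-179)*(j - 73) = 3 - (-179)*(-73 + j) = 3 - (13067 - 179*j) = 3 + (-13067 + 179*j) = -13064 + 179*j)
s(y) = 7 (s(y) = -2 + 9 = 7)
(35256 + s(-103))*(d(-55) + 20516) = (35256 + 7)*((-13064 + 179*(-55)) + 20516) = 35263*((-13064 - 9845) + 20516) = 35263*(-22909 + 20516) = 35263*(-2393) = -84384359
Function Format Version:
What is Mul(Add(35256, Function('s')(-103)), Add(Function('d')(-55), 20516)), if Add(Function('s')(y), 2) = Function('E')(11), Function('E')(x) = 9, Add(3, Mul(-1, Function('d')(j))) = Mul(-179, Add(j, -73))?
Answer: -84384359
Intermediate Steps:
Function('d')(j) = Add(-13064, Mul(179, j)) (Function('d')(j) = Add(3, Mul(-1, Mul(-179, Add(j, -73)))) = Add(3, Mul(-1, Mul(-179, Add(-73, j)))) = Add(3, Mul(-1, Add(13067, Mul(-179, j)))) = Add(3, Add(-13067, Mul(179, j))) = Add(-13064, Mul(179, j)))
Function('s')(y) = 7 (Function('s')(y) = Add(-2, 9) = 7)
Mul(Add(35256, Function('s')(-103)), Add(Function('d')(-55), 20516)) = Mul(Add(35256, 7), Add(Add(-13064, Mul(179, -55)), 20516)) = Mul(35263, Add(Add(-13064, -9845), 20516)) = Mul(35263, Add(-22909, 20516)) = Mul(35263, -2393) = -84384359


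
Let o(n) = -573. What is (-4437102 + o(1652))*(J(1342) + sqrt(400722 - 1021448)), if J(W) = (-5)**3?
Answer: 554709375 - 4437675*I*sqrt(620726) ≈ 5.5471e+8 - 3.4963e+9*I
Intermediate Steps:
J(W) = -125
(-4437102 + o(1652))*(J(1342) + sqrt(400722 - 1021448)) = (-4437102 - 573)*(-125 + sqrt(400722 - 1021448)) = -4437675*(-125 + sqrt(-620726)) = -4437675*(-125 + I*sqrt(620726)) = 554709375 - 4437675*I*sqrt(620726)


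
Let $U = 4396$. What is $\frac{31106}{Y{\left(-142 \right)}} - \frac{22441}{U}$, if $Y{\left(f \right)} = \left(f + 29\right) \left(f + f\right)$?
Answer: $- \frac{145858649}{35269108} \approx -4.1356$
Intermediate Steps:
$Y{\left(f \right)} = 2 f \left(29 + f\right)$ ($Y{\left(f \right)} = \left(29 + f\right) 2 f = 2 f \left(29 + f\right)$)
$\frac{31106}{Y{\left(-142 \right)}} - \frac{22441}{U} = \frac{31106}{2 \left(-142\right) \left(29 - 142\right)} - \frac{22441}{4396} = \frac{31106}{2 \left(-142\right) \left(-113\right)} - \frac{22441}{4396} = \frac{31106}{32092} - \frac{22441}{4396} = 31106 \cdot \frac{1}{32092} - \frac{22441}{4396} = \frac{15553}{16046} - \frac{22441}{4396} = - \frac{145858649}{35269108}$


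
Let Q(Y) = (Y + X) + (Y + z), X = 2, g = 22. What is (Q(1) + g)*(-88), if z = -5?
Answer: -1848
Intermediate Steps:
Q(Y) = -3 + 2*Y (Q(Y) = (Y + 2) + (Y - 5) = (2 + Y) + (-5 + Y) = -3 + 2*Y)
(Q(1) + g)*(-88) = ((-3 + 2*1) + 22)*(-88) = ((-3 + 2) + 22)*(-88) = (-1 + 22)*(-88) = 21*(-88) = -1848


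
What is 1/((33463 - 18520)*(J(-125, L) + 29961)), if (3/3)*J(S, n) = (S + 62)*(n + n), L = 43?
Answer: 1/366746049 ≈ 2.7267e-9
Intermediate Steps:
J(S, n) = 2*n*(62 + S) (J(S, n) = (S + 62)*(n + n) = (62 + S)*(2*n) = 2*n*(62 + S))
1/((33463 - 18520)*(J(-125, L) + 29961)) = 1/((33463 - 18520)*(2*43*(62 - 125) + 29961)) = 1/(14943*(2*43*(-63) + 29961)) = 1/(14943*(-5418 + 29961)) = 1/(14943*24543) = 1/366746049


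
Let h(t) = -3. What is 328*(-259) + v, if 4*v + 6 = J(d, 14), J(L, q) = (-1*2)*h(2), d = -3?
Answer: -84952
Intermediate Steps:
J(L, q) = 6 (J(L, q) = -1*2*(-3) = -2*(-3) = 6)
v = 0 (v = -3/2 + (1/4)*6 = -3/2 + 3/2 = 0)
328*(-259) + v = 328*(-259) + 0 = -84952 + 0 = -84952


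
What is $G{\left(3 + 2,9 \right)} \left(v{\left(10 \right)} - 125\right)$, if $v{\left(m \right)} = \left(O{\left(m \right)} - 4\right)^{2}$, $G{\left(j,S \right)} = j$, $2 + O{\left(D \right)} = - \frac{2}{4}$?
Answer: $- \frac{1655}{4} \approx -413.75$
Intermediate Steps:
$O{\left(D \right)} = - \frac{5}{2}$ ($O{\left(D \right)} = -2 - \frac{2}{4} = -2 - \frac{1}{2} = - \frac{5}{2}$)
$v{\left(m \right)} = \frac{169}{4}$ ($v{\left(m \right)} = \left(- \frac{5}{2} - 4\right)^{2} = \left(- \frac{13}{2}\right)^{2} = \frac{169}{4}$)
$G{\left(3 + 2,9 \right)} \left(v{\left(10 \right)} - 125\right) = \left(3 + 2\right) \left(\frac{169}{4} - 125\right) = 5 \left(- \frac{331}{4}\right) = - \frac{1655}{4}$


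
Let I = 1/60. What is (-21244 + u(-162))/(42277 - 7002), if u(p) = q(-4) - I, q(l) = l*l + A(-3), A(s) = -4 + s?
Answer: -1274101/2116500 ≈ -0.60198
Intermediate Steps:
I = 1/60 ≈ 0.016667
q(l) = -7 + l² (q(l) = l*l + (-4 - 3) = l² - 7 = -7 + l²)
u(p) = 539/60 (u(p) = (-7 + (-4)²) - 1*1/60 = (-7 + 16) - 1/60 = 9 - 1/60 = 539/60)
(-21244 + u(-162))/(42277 - 7002) = (-21244 + 539/60)/(42277 - 7002) = -1274101/60/35275 = -1274101/60*1/35275 = -1274101/2116500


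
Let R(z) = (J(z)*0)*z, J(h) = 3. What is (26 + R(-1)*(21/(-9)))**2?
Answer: 676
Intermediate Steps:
R(z) = 0 (R(z) = (3*0)*z = 0*z = 0)
(26 + R(-1)*(21/(-9)))**2 = (26 + 0*(21/(-9)))**2 = (26 + 0*(21*(-1/9)))**2 = (26 + 0*(-7/3))**2 = (26 + 0)**2 = 26**2 = 676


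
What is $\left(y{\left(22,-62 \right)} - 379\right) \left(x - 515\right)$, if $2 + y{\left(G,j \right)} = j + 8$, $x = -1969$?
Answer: $1080540$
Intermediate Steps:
$y{\left(G,j \right)} = 6 + j$ ($y{\left(G,j \right)} = -2 + \left(j + 8\right) = -2 + \left(8 + j\right) = 6 + j$)
$\left(y{\left(22,-62 \right)} - 379\right) \left(x - 515\right) = \left(\left(6 - 62\right) - 379\right) \left(-1969 - 515\right) = \left(-56 - 379\right) \left(-2484\right) = \left(-435\right) \left(-2484\right) = 1080540$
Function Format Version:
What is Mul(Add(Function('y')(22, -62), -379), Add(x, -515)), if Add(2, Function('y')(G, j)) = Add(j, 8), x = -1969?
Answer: 1080540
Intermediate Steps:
Function('y')(G, j) = Add(6, j) (Function('y')(G, j) = Add(-2, Add(j, 8)) = Add(-2, Add(8, j)) = Add(6, j))
Mul(Add(Function('y')(22, -62), -379), Add(x, -515)) = Mul(Add(Add(6, -62), -379), Add(-1969, -515)) = Mul(Add(-56, -379), -2484) = Mul(-435, -2484) = 1080540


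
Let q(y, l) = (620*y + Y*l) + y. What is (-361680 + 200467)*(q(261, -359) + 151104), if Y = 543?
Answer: -19063114824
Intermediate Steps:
q(y, l) = 543*l + 621*y (q(y, l) = (620*y + 543*l) + y = (543*l + 620*y) + y = 543*l + 621*y)
(-361680 + 200467)*(q(261, -359) + 151104) = (-361680 + 200467)*((543*(-359) + 621*261) + 151104) = -161213*((-194937 + 162081) + 151104) = -161213*(-32856 + 151104) = -161213*118248 = -19063114824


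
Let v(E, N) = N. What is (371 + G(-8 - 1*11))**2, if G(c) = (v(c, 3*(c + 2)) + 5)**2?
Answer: 6185169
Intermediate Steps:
G(c) = (11 + 3*c)**2 (G(c) = (3*(c + 2) + 5)**2 = (3*(2 + c) + 5)**2 = ((6 + 3*c) + 5)**2 = (11 + 3*c)**2)
(371 + G(-8 - 1*11))**2 = (371 + (11 + 3*(-8 - 1*11))**2)**2 = (371 + (11 + 3*(-8 - 11))**2)**2 = (371 + (11 + 3*(-19))**2)**2 = (371 + (11 - 57)**2)**2 = (371 + (-46)**2)**2 = (371 + 2116)**2 = 2487**2 = 6185169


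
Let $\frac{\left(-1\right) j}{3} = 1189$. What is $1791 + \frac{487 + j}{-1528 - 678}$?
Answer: $\frac{1977013}{1103} \approx 1792.4$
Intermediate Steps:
$j = -3567$ ($j = \left(-3\right) 1189 = -3567$)
$1791 + \frac{487 + j}{-1528 - 678} = 1791 + \frac{487 - 3567}{-1528 - 678} = 1791 - \frac{3080}{-2206} = 1791 - - \frac{1540}{1103} = 1791 + \frac{1540}{1103} = \frac{1977013}{1103}$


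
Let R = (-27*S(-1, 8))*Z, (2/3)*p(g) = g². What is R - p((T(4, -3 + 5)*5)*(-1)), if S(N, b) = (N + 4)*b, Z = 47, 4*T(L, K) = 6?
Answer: -244323/8 ≈ -30540.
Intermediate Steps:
T(L, K) = 3/2 (T(L, K) = (¼)*6 = 3/2)
S(N, b) = b*(4 + N) (S(N, b) = (4 + N)*b = b*(4 + N))
p(g) = 3*g²/2
R = -30456 (R = -216*(4 - 1)*47 = -216*3*47 = -27*24*47 = -648*47 = -30456)
R - p((T(4, -3 + 5)*5)*(-1)) = -30456 - 3*(((3/2)*5)*(-1))²/2 = -30456 - 3*((15/2)*(-1))²/2 = -30456 - 3*(-15/2)²/2 = -30456 - 3*225/(2*4) = -30456 - 1*675/8 = -30456 - 675/8 = -244323/8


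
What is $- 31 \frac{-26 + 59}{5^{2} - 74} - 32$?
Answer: $- \frac{545}{49} \approx -11.122$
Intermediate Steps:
$- 31 \frac{-26 + 59}{5^{2} - 74} - 32 = - 31 \frac{33}{25 - 74} - 32 = - 31 \frac{33}{-49} - 32 = - 31 \cdot 33 \left(- \frac{1}{49}\right) - 32 = \left(-31\right) \left(- \frac{33}{49}\right) - 32 = \frac{1023}{49} - 32 = - \frac{545}{49}$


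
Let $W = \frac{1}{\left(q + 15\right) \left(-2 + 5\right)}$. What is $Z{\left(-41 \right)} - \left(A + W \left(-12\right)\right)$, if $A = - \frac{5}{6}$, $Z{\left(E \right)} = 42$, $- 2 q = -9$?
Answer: $\frac{1119}{26} \approx 43.038$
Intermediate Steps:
$q = \frac{9}{2}$ ($q = \left(- \frac{1}{2}\right) \left(-9\right) = \frac{9}{2} \approx 4.5$)
$A = - \frac{5}{6}$ ($A = \left(-5\right) \frac{1}{6} = - \frac{5}{6} \approx -0.83333$)
$W = \frac{2}{117}$ ($W = \frac{1}{\left(\frac{9}{2} + 15\right) \left(-2 + 5\right)} = \frac{1}{\frac{39}{2} \cdot 3} = \frac{1}{\frac{117}{2}} = \frac{2}{117} \approx 0.017094$)
$Z{\left(-41 \right)} - \left(A + W \left(-12\right)\right) = 42 - \left(- \frac{5}{6} + \frac{2}{117} \left(-12\right)\right) = 42 - \left(- \frac{5}{6} - \frac{8}{39}\right) = 42 - - \frac{27}{26} = 42 + \frac{27}{26} = \frac{1119}{26}$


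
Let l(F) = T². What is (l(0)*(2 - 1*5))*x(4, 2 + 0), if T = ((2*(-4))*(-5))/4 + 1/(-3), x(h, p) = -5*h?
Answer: 16820/3 ≈ 5606.7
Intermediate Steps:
T = 29/3 (T = -8*(-5)*(¼) + 1*(-⅓) = 40*(¼) - ⅓ = 10 - ⅓ = 29/3 ≈ 9.6667)
l(F) = 841/9 (l(F) = (29/3)² = 841/9)
(l(0)*(2 - 1*5))*x(4, 2 + 0) = (841*(2 - 1*5)/9)*(-5*4) = (841*(2 - 5)/9)*(-20) = ((841/9)*(-3))*(-20) = -841/3*(-20) = 16820/3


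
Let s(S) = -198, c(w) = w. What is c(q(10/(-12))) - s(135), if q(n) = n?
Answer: 1183/6 ≈ 197.17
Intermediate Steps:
c(q(10/(-12))) - s(135) = 10/(-12) - 1*(-198) = 10*(-1/12) + 198 = -⅚ + 198 = 1183/6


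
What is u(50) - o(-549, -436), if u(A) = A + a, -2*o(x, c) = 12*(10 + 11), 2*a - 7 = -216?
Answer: 143/2 ≈ 71.500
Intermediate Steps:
a = -209/2 (a = 7/2 + (1/2)*(-216) = 7/2 - 108 = -209/2 ≈ -104.50)
o(x, c) = -126 (o(x, c) = -6*(10 + 11) = -6*21 = -1/2*252 = -126)
u(A) = -209/2 + A (u(A) = A - 209/2 = -209/2 + A)
u(50) - o(-549, -436) = (-209/2 + 50) - 1*(-126) = -109/2 + 126 = 143/2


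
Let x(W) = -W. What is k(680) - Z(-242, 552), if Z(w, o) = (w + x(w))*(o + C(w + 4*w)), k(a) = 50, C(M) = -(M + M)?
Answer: 50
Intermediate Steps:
C(M) = -2*M
Z(w, o) = 0 (Z(w, o) = (w - w)*(o - 2*(w + 4*w)) = 0*(o - 10*w) = 0)
k(680) - Z(-242, 552) = 50 - 1*0 = 50 + 0 = 50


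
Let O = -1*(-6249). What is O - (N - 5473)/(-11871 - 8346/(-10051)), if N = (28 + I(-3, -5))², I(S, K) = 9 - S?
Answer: 248503661384/39769025 ≈ 6248.7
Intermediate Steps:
O = 6249
N = 1600 (N = (28 + (9 - 1*(-3)))² = (28 + (9 + 3))² = (28 + 12)² = 40² = 1600)
O - (N - 5473)/(-11871 - 8346/(-10051)) = 6249 - (1600 - 5473)/(-11871 - 8346/(-10051)) = 6249 - (-3873)/(-11871 - 8346*(-1/10051)) = 6249 - (-3873)/(-11871 + 8346/10051) = 6249 - (-3873)/(-119307075/10051) = 6249 - (-3873)*(-10051)/119307075 = 6249 - 1*12975841/39769025 = 6249 - 12975841/39769025 = 248503661384/39769025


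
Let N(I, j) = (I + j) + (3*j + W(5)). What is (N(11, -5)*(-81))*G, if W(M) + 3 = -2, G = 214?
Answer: 242676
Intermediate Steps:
W(M) = -5 (W(M) = -3 - 2 = -5)
N(I, j) = -5 + I + 4*j (N(I, j) = (I + j) + (3*j - 5) = (I + j) + (-5 + 3*j) = -5 + I + 4*j)
(N(11, -5)*(-81))*G = ((-5 + 11 + 4*(-5))*(-81))*214 = ((-5 + 11 - 20)*(-81))*214 = -14*(-81)*214 = 1134*214 = 242676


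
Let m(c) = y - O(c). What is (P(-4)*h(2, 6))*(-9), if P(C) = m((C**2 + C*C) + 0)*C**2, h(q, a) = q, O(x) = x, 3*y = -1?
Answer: 9312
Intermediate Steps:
y = -1/3 (y = (1/3)*(-1) = -1/3 ≈ -0.33333)
m(c) = -1/3 - c
P(C) = C**2*(-1/3 - 2*C**2) (P(C) = (-1/3 - ((C**2 + C*C) + 0))*C**2 = (-1/3 - ((C**2 + C**2) + 0))*C**2 = (-1/3 - (2*C**2 + 0))*C**2 = (-1/3 - 2*C**2)*C**2 = C**2*(-1/3 - 2*C**2))
(P(-4)*h(2, 6))*(-9) = ((-2*(-4)**4 - 1/3*(-4)**2)*2)*(-9) = ((-2*256 - 1/3*16)*2)*(-9) = ((-512 - 16/3)*2)*(-9) = -1552/3*2*(-9) = -3104/3*(-9) = 9312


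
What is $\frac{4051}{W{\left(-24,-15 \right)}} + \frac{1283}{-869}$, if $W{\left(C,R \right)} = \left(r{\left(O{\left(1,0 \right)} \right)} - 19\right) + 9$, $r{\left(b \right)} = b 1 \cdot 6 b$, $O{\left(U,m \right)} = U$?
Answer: $- \frac{3525451}{3476} \approx -1014.2$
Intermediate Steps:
$r{\left(b \right)} = 6 b^{2}$ ($r{\left(b \right)} = b 6 b = 6 b b = 6 b^{2}$)
$W{\left(C,R \right)} = -4$ ($W{\left(C,R \right)} = \left(6 \cdot 1^{2} - 19\right) + 9 = \left(6 \cdot 1 - 19\right) + 9 = \left(6 - 19\right) + 9 = -13 + 9 = -4$)
$\frac{4051}{W{\left(-24,-15 \right)}} + \frac{1283}{-869} = \frac{4051}{-4} + \frac{1283}{-869} = 4051 \left(- \frac{1}{4}\right) + 1283 \left(- \frac{1}{869}\right) = - \frac{4051}{4} - \frac{1283}{869} = - \frac{3525451}{3476}$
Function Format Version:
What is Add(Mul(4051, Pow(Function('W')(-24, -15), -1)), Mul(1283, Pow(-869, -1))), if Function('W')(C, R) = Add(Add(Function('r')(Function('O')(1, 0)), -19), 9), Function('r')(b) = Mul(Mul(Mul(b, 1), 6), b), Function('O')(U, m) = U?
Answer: Rational(-3525451, 3476) ≈ -1014.2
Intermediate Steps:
Function('r')(b) = Mul(6, Pow(b, 2)) (Function('r')(b) = Mul(Mul(b, 6), b) = Mul(Mul(6, b), b) = Mul(6, Pow(b, 2)))
Function('W')(C, R) = -4 (Function('W')(C, R) = Add(Add(Mul(6, Pow(1, 2)), -19), 9) = Add(Add(Mul(6, 1), -19), 9) = Add(Add(6, -19), 9) = Add(-13, 9) = -4)
Add(Mul(4051, Pow(Function('W')(-24, -15), -1)), Mul(1283, Pow(-869, -1))) = Add(Mul(4051, Pow(-4, -1)), Mul(1283, Pow(-869, -1))) = Add(Mul(4051, Rational(-1, 4)), Mul(1283, Rational(-1, 869))) = Add(Rational(-4051, 4), Rational(-1283, 869)) = Rational(-3525451, 3476)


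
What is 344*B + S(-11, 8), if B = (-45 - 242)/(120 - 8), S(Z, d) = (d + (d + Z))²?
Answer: -1713/2 ≈ -856.50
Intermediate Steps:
S(Z, d) = (Z + 2*d)² (S(Z, d) = (d + (Z + d))² = (Z + 2*d)²)
B = -41/16 (B = -287/112 = -287*1/112 = -41/16 ≈ -2.5625)
344*B + S(-11, 8) = 344*(-41/16) + (-11 + 2*8)² = -1763/2 + (-11 + 16)² = -1763/2 + 5² = -1763/2 + 25 = -1713/2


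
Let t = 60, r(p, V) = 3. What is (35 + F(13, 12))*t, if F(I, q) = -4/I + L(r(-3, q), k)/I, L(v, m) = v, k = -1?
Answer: 27240/13 ≈ 2095.4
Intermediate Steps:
F(I, q) = -1/I (F(I, q) = -4/I + 3/I = -1/I)
(35 + F(13, 12))*t = (35 - 1/13)*60 = (454/13)*60 = 27240/13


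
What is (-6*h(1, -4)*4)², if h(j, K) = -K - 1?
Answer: 5184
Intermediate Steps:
h(j, K) = -1 - K
(-6*h(1, -4)*4)² = (-6*(-1 - 1*(-4))*4)² = (-6*(-1 + 4)*4)² = (-6*3*4)² = (-18*4)² = (-72)² = 5184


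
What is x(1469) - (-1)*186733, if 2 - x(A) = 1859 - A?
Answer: 186345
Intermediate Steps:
x(A) = -1857 + A (x(A) = 2 - (1859 - A) = 2 + (-1859 + A) = -1857 + A)
x(1469) - (-1)*186733 = (-1857 + 1469) - (-1)*186733 = -388 - 1*(-186733) = -388 + 186733 = 186345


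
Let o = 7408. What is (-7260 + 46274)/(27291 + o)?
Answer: 39014/34699 ≈ 1.1244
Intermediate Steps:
(-7260 + 46274)/(27291 + o) = (-7260 + 46274)/(27291 + 7408) = 39014/34699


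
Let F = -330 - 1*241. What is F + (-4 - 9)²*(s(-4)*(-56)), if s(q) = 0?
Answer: -571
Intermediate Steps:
F = -571 (F = -330 - 241 = -571)
F + (-4 - 9)²*(s(-4)*(-56)) = -571 + (-4 - 9)²*(0*(-56)) = -571 + (-13)²*0 = -571 + 169*0 = -571 + 0 = -571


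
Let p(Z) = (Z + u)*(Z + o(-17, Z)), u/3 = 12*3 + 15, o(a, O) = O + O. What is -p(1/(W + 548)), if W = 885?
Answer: -657750/2053489 ≈ -0.32031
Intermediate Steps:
o(a, O) = 2*O
u = 153 (u = 3*(12*3 + 15) = 3*(36 + 15) = 3*51 = 153)
p(Z) = 3*Z*(153 + Z) (p(Z) = (Z + 153)*(Z + 2*Z) = (153 + Z)*(3*Z) = 3*Z*(153 + Z))
-p(1/(W + 548)) = -3*(153 + 1/(885 + 548))/(885 + 548) = -3*(153 + 1/1433)/1433 = -3*219250/(1433*1433) = -1*657750/2053489 = -657750/2053489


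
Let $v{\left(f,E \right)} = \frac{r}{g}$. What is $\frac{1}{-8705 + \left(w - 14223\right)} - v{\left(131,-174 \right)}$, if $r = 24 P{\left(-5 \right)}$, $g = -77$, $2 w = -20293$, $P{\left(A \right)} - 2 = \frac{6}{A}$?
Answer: $\frac{6349534}{25467365} \approx 0.24932$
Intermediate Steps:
$P{\left(A \right)} = 2 + \frac{6}{A}$
$w = - \frac{20293}{2}$ ($w = \frac{1}{2} \left(-20293\right) = - \frac{20293}{2} \approx -10147.0$)
$r = \frac{96}{5}$ ($r = 24 \left(2 + \frac{6}{-5}\right) = 24 \left(2 + 6 \left(- \frac{1}{5}\right)\right) = 24 \left(2 - \frac{6}{5}\right) = 24 \cdot \frac{4}{5} = \frac{96}{5} \approx 19.2$)
$v{\left(f,E \right)} = - \frac{96}{385}$ ($v{\left(f,E \right)} = \frac{96}{5 \left(-77\right)} = \frac{96}{5} \left(- \frac{1}{77}\right) = - \frac{96}{385}$)
$\frac{1}{-8705 + \left(w - 14223\right)} - v{\left(131,-174 \right)} = \frac{1}{-8705 - \frac{48739}{2}} - - \frac{96}{385} = \frac{1}{-8705 - \frac{48739}{2}} + \frac{96}{385} = \frac{1}{- \frac{66149}{2}} + \frac{96}{385} = - \frac{2}{66149} + \frac{96}{385} = \frac{6349534}{25467365}$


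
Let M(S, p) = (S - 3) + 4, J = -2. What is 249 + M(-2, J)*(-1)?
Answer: 250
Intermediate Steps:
M(S, p) = 1 + S (M(S, p) = (-3 + S) + 4 = 1 + S)
249 + M(-2, J)*(-1) = 249 + (1 - 2)*(-1) = 249 - 1*(-1) = 249 + 1 = 250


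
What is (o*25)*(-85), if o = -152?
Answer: 323000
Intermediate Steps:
(o*25)*(-85) = -152*25*(-85) = -3800*(-85) = 323000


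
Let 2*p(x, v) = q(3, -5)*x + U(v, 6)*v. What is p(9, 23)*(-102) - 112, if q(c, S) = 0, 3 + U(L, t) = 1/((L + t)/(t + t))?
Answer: 84727/29 ≈ 2921.6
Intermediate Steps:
U(L, t) = -3 + 2*t/(L + t) (U(L, t) = -3 + 1/((L + t)/(t + t)) = -3 + 1/((L + t)/((2*t))) = -3 + 1/((L + t)*(1/(2*t))) = -3 + 1/((L + t)/(2*t)) = -3 + 2*t/(L + t))
p(x, v) = v*(-6 - 3*v)/(2*(6 + v)) (p(x, v) = (0*x + ((-1*6 - 3*v)/(v + 6))*v)/2 = (0 + ((-6 - 3*v)/(6 + v))*v)/2 = (0 + v*(-6 - 3*v)/(6 + v))/2 = (v*(-6 - 3*v)/(6 + v))/2 = v*(-6 - 3*v)/(2*(6 + v)))
p(9, 23)*(-102) - 112 = -3*23*(2 + 23)/(12 + 2*23)*(-102) - 112 = -3*23*25/(12 + 46)*(-102) - 112 = -3*23*25/58*(-102) - 112 = -3*23*1/58*25*(-102) - 112 = -1725/58*(-102) - 112 = 87975/29 - 112 = 84727/29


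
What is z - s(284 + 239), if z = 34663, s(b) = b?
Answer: 34140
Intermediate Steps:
z - s(284 + 239) = 34663 - (284 + 239) = 34663 - 1*523 = 34663 - 523 = 34140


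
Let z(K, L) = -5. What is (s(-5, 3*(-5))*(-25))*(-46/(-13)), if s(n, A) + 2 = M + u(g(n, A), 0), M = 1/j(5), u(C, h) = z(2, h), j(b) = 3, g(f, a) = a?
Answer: 23000/39 ≈ 589.74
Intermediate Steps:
u(C, h) = -5
M = ⅓ (M = 1/3 = ⅓ ≈ 0.33333)
s(n, A) = -20/3 (s(n, A) = -2 + (⅓ - 5) = -2 - 14/3 = -20/3)
(s(-5, 3*(-5))*(-25))*(-46/(-13)) = (-20/3*(-25))*(-46/(-13)) = 500*(-46*(-1/13))/3 = (500/3)*(46/13) = 23000/39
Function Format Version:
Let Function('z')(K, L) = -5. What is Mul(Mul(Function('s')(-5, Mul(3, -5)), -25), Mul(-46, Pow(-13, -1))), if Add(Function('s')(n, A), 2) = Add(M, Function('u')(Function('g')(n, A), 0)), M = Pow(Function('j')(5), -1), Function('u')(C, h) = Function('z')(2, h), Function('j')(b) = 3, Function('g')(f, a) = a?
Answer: Rational(23000, 39) ≈ 589.74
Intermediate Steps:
Function('u')(C, h) = -5
M = Rational(1, 3) (M = Pow(3, -1) = Rational(1, 3) ≈ 0.33333)
Function('s')(n, A) = Rational(-20, 3) (Function('s')(n, A) = Add(-2, Add(Rational(1, 3), -5)) = Add(-2, Rational(-14, 3)) = Rational(-20, 3))
Mul(Mul(Function('s')(-5, Mul(3, -5)), -25), Mul(-46, Pow(-13, -1))) = Mul(Mul(Rational(-20, 3), -25), Mul(-46, Pow(-13, -1))) = Mul(Rational(500, 3), Mul(-46, Rational(-1, 13))) = Mul(Rational(500, 3), Rational(46, 13)) = Rational(23000, 39)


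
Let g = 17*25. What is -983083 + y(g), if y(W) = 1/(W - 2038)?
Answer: -1585712880/1613 ≈ -9.8308e+5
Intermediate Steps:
g = 425
y(W) = 1/(-2038 + W)
-983083 + y(g) = -983083 + 1/(-2038 + 425) = -983083 + 1/(-1613) = -983083 - 1/1613 = -1585712880/1613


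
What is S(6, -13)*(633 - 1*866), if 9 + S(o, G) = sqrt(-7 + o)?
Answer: 2097 - 233*I ≈ 2097.0 - 233.0*I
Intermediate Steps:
S(o, G) = -9 + sqrt(-7 + o)
S(6, -13)*(633 - 1*866) = (-9 + sqrt(-7 + 6))*(633 - 1*866) = (-9 + sqrt(-1))*(633 - 866) = (-9 + I)*(-233) = 2097 - 233*I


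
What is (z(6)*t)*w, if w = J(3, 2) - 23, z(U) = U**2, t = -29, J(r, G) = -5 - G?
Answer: 31320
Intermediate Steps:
w = -30 (w = (-5 - 1*2) - 23 = (-5 - 2) - 23 = -7 - 23 = -30)
(z(6)*t)*w = (6**2*(-29))*(-30) = (36*(-29))*(-30) = -1044*(-30) = 31320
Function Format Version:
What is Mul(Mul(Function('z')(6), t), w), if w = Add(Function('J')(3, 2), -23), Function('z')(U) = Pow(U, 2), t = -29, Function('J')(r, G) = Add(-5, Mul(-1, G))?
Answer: 31320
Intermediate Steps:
w = -30 (w = Add(Add(-5, Mul(-1, 2)), -23) = Add(Add(-5, -2), -23) = Add(-7, -23) = -30)
Mul(Mul(Function('z')(6), t), w) = Mul(Mul(Pow(6, 2), -29), -30) = Mul(Mul(36, -29), -30) = Mul(-1044, -30) = 31320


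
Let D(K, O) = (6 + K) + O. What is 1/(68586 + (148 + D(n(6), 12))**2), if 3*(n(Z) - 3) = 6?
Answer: 1/97827 ≈ 1.0222e-5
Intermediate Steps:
n(Z) = 5 (n(Z) = 3 + (1/3)*6 = 3 + 2 = 5)
D(K, O) = 6 + K + O
1/(68586 + (148 + D(n(6), 12))**2) = 1/(68586 + (148 + (6 + 5 + 12))**2) = 1/(68586 + (148 + 23)**2) = 1/(68586 + 171**2) = 1/(68586 + 29241) = 1/97827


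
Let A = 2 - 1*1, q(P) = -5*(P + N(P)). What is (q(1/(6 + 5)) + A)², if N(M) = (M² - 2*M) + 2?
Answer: 1079521/14641 ≈ 73.733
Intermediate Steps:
N(M) = 2 + M² - 2*M
q(P) = -10 - 5*P² + 5*P (q(P) = -5*(P + (2 + P² - 2*P)) = -5*(2 + P² - P) = -10 - 5*P² + 5*P)
A = 1 (A = 2 - 1 = 1)
(q(1/(6 + 5)) + A)² = ((-10 - 5/(6 + 5)² + 5/(6 + 5)) + 1)² = ((-10 - 5*(1/11)² + 5/11) + 1)² = ((-10 - 5*(1/11)² + 5*(1/11)) + 1)² = ((-10 - 5*1/121 + 5/11) + 1)² = ((-10 - 5/121 + 5/11) + 1)² = (-1160/121 + 1)² = (-1039/121)² = 1079521/14641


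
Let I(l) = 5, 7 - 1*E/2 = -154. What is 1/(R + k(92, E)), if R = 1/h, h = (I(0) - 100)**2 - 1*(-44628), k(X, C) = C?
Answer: 53653/17276267 ≈ 0.0031056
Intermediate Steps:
E = 322 (E = 14 - 2*(-154) = 14 + 308 = 322)
h = 53653 (h = (5 - 100)**2 - 1*(-44628) = (-95)**2 + 44628 = 9025 + 44628 = 53653)
R = 1/53653 ≈ 1.8638e-5
1/(R + k(92, E)) = 1/(1/53653 + 322) = 1/(17276267/53653) = 53653/17276267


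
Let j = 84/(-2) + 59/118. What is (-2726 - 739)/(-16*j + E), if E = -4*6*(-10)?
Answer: -3465/904 ≈ -3.8330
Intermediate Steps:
j = -83/2 (j = 84*(-1/2) + 59*(1/118) = -42 + 1/2 = -83/2 ≈ -41.500)
E = 240 (E = -24*(-10) = 240)
(-2726 - 739)/(-16*j + E) = (-2726 - 739)/(-16*(-83/2) + 240) = -3465/(664 + 240) = -3465/904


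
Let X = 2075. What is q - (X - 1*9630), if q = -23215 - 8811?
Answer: -24471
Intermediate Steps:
q = -32026
q - (X - 1*9630) = -32026 - (2075 - 1*9630) = -32026 - (2075 - 9630) = -32026 - 1*(-7555) = -32026 + 7555 = -24471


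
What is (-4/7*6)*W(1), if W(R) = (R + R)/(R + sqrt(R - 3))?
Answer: -16/7 + 16*I*sqrt(2)/7 ≈ -2.2857 + 3.2325*I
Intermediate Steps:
W(R) = 2*R/(R + sqrt(-3 + R)) (W(R) = (2*R)/(R + sqrt(-3 + R)) = 2*R/(R + sqrt(-3 + R)))
(-4/7*6)*W(1) = (-4/7*6)*(2*1/(1 + sqrt(-3 + 1))) = (-4*1/7*6)*(2*1/(1 + sqrt(-2))) = (-4/7*6)*(2*1/(1 + I*sqrt(2))) = -48/(7*(1 + I*sqrt(2)))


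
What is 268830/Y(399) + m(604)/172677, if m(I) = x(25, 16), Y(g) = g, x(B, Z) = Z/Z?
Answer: 15473586103/22966041 ≈ 673.76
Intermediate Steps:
x(B, Z) = 1
m(I) = 1
268830/Y(399) + m(604)/172677 = 268830/399 + 1/172677 = 268830*(1/399) + 1*(1/172677) = 89610/133 + 1/172677 = 15473586103/22966041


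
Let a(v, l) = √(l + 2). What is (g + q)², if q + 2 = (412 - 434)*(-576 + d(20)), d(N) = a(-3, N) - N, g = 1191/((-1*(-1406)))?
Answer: 339827912039929/1976836 - 405544722*√22/703 ≈ 1.6920e+8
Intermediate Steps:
a(v, l) = √(2 + l)
g = 1191/1406 ≈ 0.84708
d(N) = √(2 + N) - N
q = 13110 - 22*√22 (q = -2 + (412 - 434)*(-576 + (√(2 + 20) - 1*20)) = -2 - 22*(-576 + (√22 - 20)) = -2 - 22*(-576 + (-20 + √22)) = -2 - 22*(-596 + √22) = -2 + (13112 - 22*√22) = 13110 - 22*√22 ≈ 13007.)
(g + q)² = (1191/1406 + (13110 - 22*√22))² = (18433851/1406 - 22*√22)²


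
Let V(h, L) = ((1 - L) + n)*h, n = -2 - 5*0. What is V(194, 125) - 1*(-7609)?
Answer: -16835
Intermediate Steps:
n = -2 (n = -2 + 0 = -2)
V(h, L) = h*(-1 - L) (V(h, L) = ((1 - L) - 2)*h = (-1 - L)*h = h*(-1 - L))
V(194, 125) - 1*(-7609) = -1*194*(1 + 125) - 1*(-7609) = -1*194*126 + 7609 = -24444 + 7609 = -16835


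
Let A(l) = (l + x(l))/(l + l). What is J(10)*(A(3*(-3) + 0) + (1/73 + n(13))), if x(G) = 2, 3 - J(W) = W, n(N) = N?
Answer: -123277/1314 ≈ -93.818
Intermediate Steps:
J(W) = 3 - W
A(l) = (2 + l)/(2*l) (A(l) = (l + 2)/(l + l) = (2 + l)/((2*l)) = (2 + l)*(1/(2*l)) = (2 + l)/(2*l))
J(10)*(A(3*(-3) + 0) + (1/73 + n(13))) = (3 - 1*10)*((2 + (3*(-3) + 0))/(2*(3*(-3) + 0)) + (1/73 + 13)) = (3 - 10)*((2 + (-9 + 0))/(2*(-9 + 0)) + (1/73 + 13)) = -7*((½)*(2 - 9)/(-9) + 950/73) = -7*((½)*(-⅑)*(-7) + 950/73) = -7*(7/18 + 950/73) = -7*17611/1314 = -123277/1314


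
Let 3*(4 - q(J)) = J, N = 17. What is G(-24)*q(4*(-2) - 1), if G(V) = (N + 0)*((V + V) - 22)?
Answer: -8330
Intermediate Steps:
q(J) = 4 - J/3
G(V) = -374 + 34*V (G(V) = (17 + 0)*((V + V) - 22) = 17*(2*V - 22) = 17*(-22 + 2*V) = -374 + 34*V)
G(-24)*q(4*(-2) - 1) = (-374 + 34*(-24))*(4 - (4*(-2) - 1)/3) = (-374 - 816)*(4 - (-8 - 1)/3) = -1190*(4 - 1/3*(-9)) = -1190*(4 + 3) = -1190*7 = -8330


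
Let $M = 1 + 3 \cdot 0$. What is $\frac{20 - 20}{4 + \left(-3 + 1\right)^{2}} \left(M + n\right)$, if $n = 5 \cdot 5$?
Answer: $0$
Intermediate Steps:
$n = 25$
$M = 1$ ($M = 1 + 0 = 1$)
$\frac{20 - 20}{4 + \left(-3 + 1\right)^{2}} \left(M + n\right) = \frac{20 - 20}{4 + \left(-3 + 1\right)^{2}} \left(1 + 25\right) = \frac{0}{4 + \left(-2\right)^{2}} \cdot 26 = \frac{0}{4 + 4} \cdot 26 = \frac{0}{8} \cdot 26 = 0 \cdot \frac{1}{8} \cdot 26 = 0 \cdot 26 = 0$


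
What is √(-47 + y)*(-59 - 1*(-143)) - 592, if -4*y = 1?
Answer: -592 + 126*I*√21 ≈ -592.0 + 577.4*I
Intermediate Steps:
y = -¼ (y = -¼*1 = -¼ ≈ -0.25000)
√(-47 + y)*(-59 - 1*(-143)) - 592 = √(-47 - ¼)*(-59 - 1*(-143)) - 592 = √(-189/4)*(-59 + 143) - 592 = (3*I*√21/2)*84 - 592 = 126*I*√21 - 592 = -592 + 126*I*√21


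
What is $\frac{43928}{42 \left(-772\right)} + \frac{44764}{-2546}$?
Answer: $- \frac{5142331}{271551} \approx -18.937$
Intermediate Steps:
$\frac{43928}{42 \left(-772\right)} + \frac{44764}{-2546} = \frac{43928}{-32424} + 44764 \left(- \frac{1}{2546}\right) = 43928 \left(- \frac{1}{32424}\right) - \frac{1178}{67} = - \frac{5491}{4053} - \frac{1178}{67} = - \frac{5142331}{271551}$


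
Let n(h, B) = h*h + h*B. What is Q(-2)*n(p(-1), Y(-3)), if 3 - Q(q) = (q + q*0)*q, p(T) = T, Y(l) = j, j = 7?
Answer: 6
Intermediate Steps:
Y(l) = 7
Q(q) = 3 - q**2 (Q(q) = 3 - (q + q*0)*q = 3 - (q + 0)*q = 3 - q*q = 3 - q**2)
n(h, B) = h**2 + B*h
Q(-2)*n(p(-1), Y(-3)) = (3 - 1*(-2)**2)*(-(7 - 1)) = (3 - 1*4)*(-1*6) = (3 - 4)*(-6) = -1*(-6) = 6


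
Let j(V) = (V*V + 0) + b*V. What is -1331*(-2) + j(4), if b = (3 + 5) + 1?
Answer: 2714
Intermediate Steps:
b = 9 (b = 8 + 1 = 9)
j(V) = V**2 + 9*V (j(V) = (V*V + 0) + 9*V = (V**2 + 0) + 9*V = V**2 + 9*V)
-1331*(-2) + j(4) = -1331*(-2) + 4*(9 + 4) = -121*(-22) + 4*13 = 2662 + 52 = 2714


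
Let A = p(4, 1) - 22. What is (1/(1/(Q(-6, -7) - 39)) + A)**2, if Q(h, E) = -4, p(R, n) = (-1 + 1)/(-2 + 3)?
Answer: 4225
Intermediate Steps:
p(R, n) = 0 (p(R, n) = 0/1 = 0*1 = 0)
A = -22 (A = 0 - 22 = -22)
(1/(1/(Q(-6, -7) - 39)) + A)**2 = (1/(1/(-4 - 39)) - 22)**2 = (1/(1/(-43)) - 22)**2 = (1/(-1/43) - 22)**2 = (-43 - 22)**2 = (-65)**2 = 4225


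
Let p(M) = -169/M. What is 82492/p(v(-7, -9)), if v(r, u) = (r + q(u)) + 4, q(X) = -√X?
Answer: 247476/169 + 247476*I/169 ≈ 1464.4 + 1464.4*I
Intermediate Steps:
v(r, u) = 4 + r - √u (v(r, u) = (r - √u) + 4 = 4 + r - √u)
82492/p(v(-7, -9)) = 82492/((-169/(4 - 7 - √(-9)))) = 82492/((-169/(4 - 7 - 3*I))) = 82492/((-169*(-3 + 3*I)/18)) = 82492*(3/169 + 3*I/169) = 247476/169 + 247476*I/169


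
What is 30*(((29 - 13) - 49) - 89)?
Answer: -3660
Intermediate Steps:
30*(((29 - 13) - 49) - 89) = 30*((16 - 49) - 89) = 30*(-33 - 89) = 30*(-122) = -3660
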